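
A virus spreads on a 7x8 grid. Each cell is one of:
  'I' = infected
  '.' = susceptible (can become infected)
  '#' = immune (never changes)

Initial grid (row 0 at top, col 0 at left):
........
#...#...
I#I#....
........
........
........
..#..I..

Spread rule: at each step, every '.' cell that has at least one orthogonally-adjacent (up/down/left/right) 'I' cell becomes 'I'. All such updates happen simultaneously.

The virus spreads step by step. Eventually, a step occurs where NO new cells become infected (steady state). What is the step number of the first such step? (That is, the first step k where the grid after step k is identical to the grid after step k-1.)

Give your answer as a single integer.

Answer: 8

Derivation:
Step 0 (initial): 3 infected
Step 1: +6 new -> 9 infected
Step 2: +12 new -> 21 infected
Step 3: +12 new -> 33 infected
Step 4: +8 new -> 41 infected
Step 5: +5 new -> 46 infected
Step 6: +3 new -> 49 infected
Step 7: +2 new -> 51 infected
Step 8: +0 new -> 51 infected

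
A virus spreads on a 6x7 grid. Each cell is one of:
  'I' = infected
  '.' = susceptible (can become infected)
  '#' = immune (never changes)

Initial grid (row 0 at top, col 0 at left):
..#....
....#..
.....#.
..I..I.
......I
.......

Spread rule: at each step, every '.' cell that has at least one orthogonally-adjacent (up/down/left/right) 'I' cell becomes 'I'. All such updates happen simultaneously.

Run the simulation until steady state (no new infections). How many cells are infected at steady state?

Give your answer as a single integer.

Answer: 39

Derivation:
Step 0 (initial): 3 infected
Step 1: +8 new -> 11 infected
Step 2: +11 new -> 22 infected
Step 3: +8 new -> 30 infected
Step 4: +6 new -> 36 infected
Step 5: +3 new -> 39 infected
Step 6: +0 new -> 39 infected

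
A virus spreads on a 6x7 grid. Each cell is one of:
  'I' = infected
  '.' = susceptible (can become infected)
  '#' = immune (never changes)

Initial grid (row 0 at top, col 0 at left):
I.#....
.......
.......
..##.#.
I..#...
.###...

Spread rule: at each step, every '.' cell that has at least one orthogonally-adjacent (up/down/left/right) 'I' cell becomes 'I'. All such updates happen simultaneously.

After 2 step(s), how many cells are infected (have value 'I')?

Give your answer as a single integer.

Answer: 11

Derivation:
Step 0 (initial): 2 infected
Step 1: +5 new -> 7 infected
Step 2: +4 new -> 11 infected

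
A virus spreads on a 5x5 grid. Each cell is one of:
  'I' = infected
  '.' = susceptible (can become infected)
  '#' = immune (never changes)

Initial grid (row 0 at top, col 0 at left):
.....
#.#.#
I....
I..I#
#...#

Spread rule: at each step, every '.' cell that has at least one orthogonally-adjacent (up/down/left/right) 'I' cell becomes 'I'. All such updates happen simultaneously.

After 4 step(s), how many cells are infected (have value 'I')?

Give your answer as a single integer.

Step 0 (initial): 3 infected
Step 1: +5 new -> 8 infected
Step 2: +6 new -> 14 infected
Step 3: +2 new -> 16 infected
Step 4: +3 new -> 19 infected

Answer: 19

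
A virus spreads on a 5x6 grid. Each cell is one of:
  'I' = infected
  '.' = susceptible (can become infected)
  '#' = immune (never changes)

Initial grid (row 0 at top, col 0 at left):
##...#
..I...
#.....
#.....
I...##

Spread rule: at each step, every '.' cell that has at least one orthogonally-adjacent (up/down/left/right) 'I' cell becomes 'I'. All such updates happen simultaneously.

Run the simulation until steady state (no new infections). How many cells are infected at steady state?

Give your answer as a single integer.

Answer: 23

Derivation:
Step 0 (initial): 2 infected
Step 1: +5 new -> 7 infected
Step 2: +8 new -> 15 infected
Step 3: +5 new -> 20 infected
Step 4: +2 new -> 22 infected
Step 5: +1 new -> 23 infected
Step 6: +0 new -> 23 infected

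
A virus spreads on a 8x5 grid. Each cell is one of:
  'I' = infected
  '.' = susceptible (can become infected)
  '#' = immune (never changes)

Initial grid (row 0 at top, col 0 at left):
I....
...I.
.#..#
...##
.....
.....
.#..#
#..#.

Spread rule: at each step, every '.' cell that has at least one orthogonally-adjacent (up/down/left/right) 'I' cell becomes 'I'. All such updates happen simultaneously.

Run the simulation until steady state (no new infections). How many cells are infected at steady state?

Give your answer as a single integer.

Step 0 (initial): 2 infected
Step 1: +6 new -> 8 infected
Step 2: +5 new -> 13 infected
Step 3: +2 new -> 15 infected
Step 4: +3 new -> 18 infected
Step 5: +4 new -> 22 infected
Step 6: +5 new -> 27 infected
Step 7: +3 new -> 30 infected
Step 8: +1 new -> 31 infected
Step 9: +0 new -> 31 infected

Answer: 31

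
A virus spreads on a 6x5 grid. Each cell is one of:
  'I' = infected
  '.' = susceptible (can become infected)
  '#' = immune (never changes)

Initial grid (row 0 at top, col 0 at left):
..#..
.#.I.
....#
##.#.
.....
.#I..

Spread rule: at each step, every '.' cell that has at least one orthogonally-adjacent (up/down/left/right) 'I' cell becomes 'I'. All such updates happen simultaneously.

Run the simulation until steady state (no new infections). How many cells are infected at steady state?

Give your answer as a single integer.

Answer: 23

Derivation:
Step 0 (initial): 2 infected
Step 1: +6 new -> 8 infected
Step 2: +6 new -> 14 infected
Step 3: +3 new -> 17 infected
Step 4: +3 new -> 20 infected
Step 5: +1 new -> 21 infected
Step 6: +1 new -> 22 infected
Step 7: +1 new -> 23 infected
Step 8: +0 new -> 23 infected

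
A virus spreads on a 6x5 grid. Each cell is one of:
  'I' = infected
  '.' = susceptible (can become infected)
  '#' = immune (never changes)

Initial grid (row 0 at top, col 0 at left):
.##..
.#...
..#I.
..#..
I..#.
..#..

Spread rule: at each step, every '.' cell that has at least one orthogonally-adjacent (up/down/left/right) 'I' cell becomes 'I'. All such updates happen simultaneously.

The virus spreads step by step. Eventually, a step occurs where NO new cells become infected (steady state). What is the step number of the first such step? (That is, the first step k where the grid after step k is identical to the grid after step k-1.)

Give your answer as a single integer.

Step 0 (initial): 2 infected
Step 1: +6 new -> 8 infected
Step 2: +8 new -> 16 infected
Step 3: +4 new -> 20 infected
Step 4: +2 new -> 22 infected
Step 5: +1 new -> 23 infected
Step 6: +0 new -> 23 infected

Answer: 6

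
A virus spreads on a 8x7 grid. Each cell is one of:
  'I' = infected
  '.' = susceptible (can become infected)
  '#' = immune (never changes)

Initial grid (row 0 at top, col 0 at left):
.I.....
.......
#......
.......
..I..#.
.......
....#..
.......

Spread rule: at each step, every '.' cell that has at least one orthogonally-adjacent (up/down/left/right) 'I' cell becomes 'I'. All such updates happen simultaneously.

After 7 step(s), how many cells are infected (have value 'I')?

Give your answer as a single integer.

Step 0 (initial): 2 infected
Step 1: +7 new -> 9 infected
Step 2: +12 new -> 21 infected
Step 3: +10 new -> 31 infected
Step 4: +8 new -> 39 infected
Step 5: +8 new -> 47 infected
Step 6: +5 new -> 52 infected
Step 7: +1 new -> 53 infected

Answer: 53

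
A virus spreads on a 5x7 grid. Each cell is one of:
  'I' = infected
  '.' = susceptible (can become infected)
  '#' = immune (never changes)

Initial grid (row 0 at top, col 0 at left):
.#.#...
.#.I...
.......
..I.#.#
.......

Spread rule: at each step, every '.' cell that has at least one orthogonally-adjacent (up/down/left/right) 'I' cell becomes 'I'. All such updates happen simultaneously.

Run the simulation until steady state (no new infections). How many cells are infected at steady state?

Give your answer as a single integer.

Answer: 30

Derivation:
Step 0 (initial): 2 infected
Step 1: +7 new -> 9 infected
Step 2: +8 new -> 17 infected
Step 3: +6 new -> 23 infected
Step 4: +5 new -> 28 infected
Step 5: +2 new -> 30 infected
Step 6: +0 new -> 30 infected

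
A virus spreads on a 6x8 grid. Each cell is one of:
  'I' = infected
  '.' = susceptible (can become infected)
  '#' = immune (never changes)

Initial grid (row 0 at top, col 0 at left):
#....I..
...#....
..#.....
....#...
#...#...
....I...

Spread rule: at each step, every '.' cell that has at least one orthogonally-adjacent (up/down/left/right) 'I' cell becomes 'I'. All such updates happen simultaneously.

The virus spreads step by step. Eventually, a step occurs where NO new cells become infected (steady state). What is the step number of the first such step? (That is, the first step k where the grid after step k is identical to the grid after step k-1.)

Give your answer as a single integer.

Step 0 (initial): 2 infected
Step 1: +5 new -> 7 infected
Step 2: +9 new -> 16 infected
Step 3: +10 new -> 26 infected
Step 4: +9 new -> 35 infected
Step 5: +3 new -> 38 infected
Step 6: +3 new -> 41 infected
Step 7: +1 new -> 42 infected
Step 8: +0 new -> 42 infected

Answer: 8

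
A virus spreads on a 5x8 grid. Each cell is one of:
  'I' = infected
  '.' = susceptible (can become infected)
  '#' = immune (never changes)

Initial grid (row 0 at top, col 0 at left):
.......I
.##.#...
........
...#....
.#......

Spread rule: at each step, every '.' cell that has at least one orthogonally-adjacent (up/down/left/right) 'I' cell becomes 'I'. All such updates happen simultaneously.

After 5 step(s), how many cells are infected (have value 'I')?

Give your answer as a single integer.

Answer: 19

Derivation:
Step 0 (initial): 1 infected
Step 1: +2 new -> 3 infected
Step 2: +3 new -> 6 infected
Step 3: +4 new -> 10 infected
Step 4: +4 new -> 14 infected
Step 5: +5 new -> 19 infected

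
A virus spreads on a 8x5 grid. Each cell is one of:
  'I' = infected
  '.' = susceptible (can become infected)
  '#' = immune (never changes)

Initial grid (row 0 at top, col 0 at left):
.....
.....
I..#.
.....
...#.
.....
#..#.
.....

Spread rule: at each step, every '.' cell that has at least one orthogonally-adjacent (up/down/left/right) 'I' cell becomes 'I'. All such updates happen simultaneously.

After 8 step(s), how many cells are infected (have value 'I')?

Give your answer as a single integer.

Step 0 (initial): 1 infected
Step 1: +3 new -> 4 infected
Step 2: +5 new -> 9 infected
Step 3: +5 new -> 14 infected
Step 4: +5 new -> 19 infected
Step 5: +5 new -> 24 infected
Step 6: +6 new -> 30 infected
Step 7: +3 new -> 33 infected
Step 8: +2 new -> 35 infected

Answer: 35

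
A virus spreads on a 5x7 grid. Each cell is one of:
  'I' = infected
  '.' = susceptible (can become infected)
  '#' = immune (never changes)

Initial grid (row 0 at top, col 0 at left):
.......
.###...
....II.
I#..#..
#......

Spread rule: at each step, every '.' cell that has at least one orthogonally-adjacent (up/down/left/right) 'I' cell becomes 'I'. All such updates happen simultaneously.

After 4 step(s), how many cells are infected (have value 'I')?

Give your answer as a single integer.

Answer: 28

Derivation:
Step 0 (initial): 3 infected
Step 1: +6 new -> 9 infected
Step 2: +9 new -> 18 infected
Step 3: +7 new -> 25 infected
Step 4: +3 new -> 28 infected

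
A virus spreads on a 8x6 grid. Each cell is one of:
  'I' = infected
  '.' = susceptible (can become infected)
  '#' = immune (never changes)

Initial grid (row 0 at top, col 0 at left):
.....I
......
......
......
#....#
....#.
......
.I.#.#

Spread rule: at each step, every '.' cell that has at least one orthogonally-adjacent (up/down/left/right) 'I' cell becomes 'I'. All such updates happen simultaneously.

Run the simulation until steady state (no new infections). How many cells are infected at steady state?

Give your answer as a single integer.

Answer: 43

Derivation:
Step 0 (initial): 2 infected
Step 1: +5 new -> 7 infected
Step 2: +6 new -> 13 infected
Step 3: +8 new -> 21 infected
Step 4: +8 new -> 29 infected
Step 5: +11 new -> 40 infected
Step 6: +3 new -> 43 infected
Step 7: +0 new -> 43 infected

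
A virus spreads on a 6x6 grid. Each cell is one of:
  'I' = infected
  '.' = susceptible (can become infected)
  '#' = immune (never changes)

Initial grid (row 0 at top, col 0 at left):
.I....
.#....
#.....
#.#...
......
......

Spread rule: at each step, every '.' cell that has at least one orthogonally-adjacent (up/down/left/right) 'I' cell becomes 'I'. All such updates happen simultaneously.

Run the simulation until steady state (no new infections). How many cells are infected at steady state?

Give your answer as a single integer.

Step 0 (initial): 1 infected
Step 1: +2 new -> 3 infected
Step 2: +3 new -> 6 infected
Step 3: +3 new -> 9 infected
Step 4: +4 new -> 13 infected
Step 5: +4 new -> 17 infected
Step 6: +4 new -> 21 infected
Step 7: +6 new -> 27 infected
Step 8: +4 new -> 31 infected
Step 9: +1 new -> 32 infected
Step 10: +0 new -> 32 infected

Answer: 32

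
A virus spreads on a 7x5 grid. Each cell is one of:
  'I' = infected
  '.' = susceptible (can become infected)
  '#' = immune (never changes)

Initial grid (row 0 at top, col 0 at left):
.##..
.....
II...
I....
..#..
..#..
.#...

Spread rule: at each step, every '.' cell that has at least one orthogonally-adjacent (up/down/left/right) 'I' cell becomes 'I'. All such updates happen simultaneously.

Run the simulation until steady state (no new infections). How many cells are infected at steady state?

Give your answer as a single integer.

Answer: 30

Derivation:
Step 0 (initial): 3 infected
Step 1: +5 new -> 8 infected
Step 2: +6 new -> 14 infected
Step 3: +5 new -> 19 infected
Step 4: +4 new -> 23 infected
Step 5: +3 new -> 26 infected
Step 6: +2 new -> 28 infected
Step 7: +2 new -> 30 infected
Step 8: +0 new -> 30 infected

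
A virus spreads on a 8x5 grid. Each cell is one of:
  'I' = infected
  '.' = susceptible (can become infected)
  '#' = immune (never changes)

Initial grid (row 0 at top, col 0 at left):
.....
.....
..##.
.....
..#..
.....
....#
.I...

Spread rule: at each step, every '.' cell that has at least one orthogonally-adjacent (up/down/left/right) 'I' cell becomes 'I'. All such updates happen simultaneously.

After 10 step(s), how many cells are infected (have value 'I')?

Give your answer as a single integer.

Answer: 36

Derivation:
Step 0 (initial): 1 infected
Step 1: +3 new -> 4 infected
Step 2: +4 new -> 8 infected
Step 3: +5 new -> 13 infected
Step 4: +3 new -> 16 infected
Step 5: +5 new -> 21 infected
Step 6: +4 new -> 25 infected
Step 7: +4 new -> 29 infected
Step 8: +4 new -> 33 infected
Step 9: +2 new -> 35 infected
Step 10: +1 new -> 36 infected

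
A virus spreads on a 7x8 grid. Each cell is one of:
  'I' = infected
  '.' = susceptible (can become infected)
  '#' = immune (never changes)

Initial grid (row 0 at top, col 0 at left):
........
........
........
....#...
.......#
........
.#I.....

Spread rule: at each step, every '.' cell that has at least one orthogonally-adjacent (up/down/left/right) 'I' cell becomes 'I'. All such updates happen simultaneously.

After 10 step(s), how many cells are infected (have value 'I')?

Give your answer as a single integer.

Answer: 52

Derivation:
Step 0 (initial): 1 infected
Step 1: +2 new -> 3 infected
Step 2: +4 new -> 7 infected
Step 3: +6 new -> 13 infected
Step 4: +8 new -> 21 infected
Step 5: +7 new -> 28 infected
Step 6: +8 new -> 36 infected
Step 7: +6 new -> 42 infected
Step 8: +5 new -> 47 infected
Step 9: +3 new -> 50 infected
Step 10: +2 new -> 52 infected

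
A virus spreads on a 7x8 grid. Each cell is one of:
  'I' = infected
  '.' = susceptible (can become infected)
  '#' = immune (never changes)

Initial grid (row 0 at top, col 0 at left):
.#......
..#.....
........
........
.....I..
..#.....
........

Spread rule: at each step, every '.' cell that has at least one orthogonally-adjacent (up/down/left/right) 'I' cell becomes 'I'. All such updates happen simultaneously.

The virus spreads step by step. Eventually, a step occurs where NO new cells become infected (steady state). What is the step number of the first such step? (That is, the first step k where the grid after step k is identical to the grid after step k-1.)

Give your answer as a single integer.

Answer: 10

Derivation:
Step 0 (initial): 1 infected
Step 1: +4 new -> 5 infected
Step 2: +8 new -> 13 infected
Step 3: +10 new -> 23 infected
Step 4: +9 new -> 32 infected
Step 5: +9 new -> 41 infected
Step 6: +6 new -> 47 infected
Step 7: +4 new -> 51 infected
Step 8: +1 new -> 52 infected
Step 9: +1 new -> 53 infected
Step 10: +0 new -> 53 infected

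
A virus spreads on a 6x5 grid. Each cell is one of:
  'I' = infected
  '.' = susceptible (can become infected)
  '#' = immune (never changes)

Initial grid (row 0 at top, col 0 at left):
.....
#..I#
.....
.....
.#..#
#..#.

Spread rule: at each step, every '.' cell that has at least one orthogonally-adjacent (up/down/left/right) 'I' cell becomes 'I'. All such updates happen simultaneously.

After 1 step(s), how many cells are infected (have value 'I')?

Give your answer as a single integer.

Step 0 (initial): 1 infected
Step 1: +3 new -> 4 infected

Answer: 4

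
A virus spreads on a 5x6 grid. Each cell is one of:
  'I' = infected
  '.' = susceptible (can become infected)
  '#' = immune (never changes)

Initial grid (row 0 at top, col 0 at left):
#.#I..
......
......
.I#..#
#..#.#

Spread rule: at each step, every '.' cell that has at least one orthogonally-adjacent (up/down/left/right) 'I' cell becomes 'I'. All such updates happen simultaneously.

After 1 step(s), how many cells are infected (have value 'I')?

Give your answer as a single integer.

Answer: 7

Derivation:
Step 0 (initial): 2 infected
Step 1: +5 new -> 7 infected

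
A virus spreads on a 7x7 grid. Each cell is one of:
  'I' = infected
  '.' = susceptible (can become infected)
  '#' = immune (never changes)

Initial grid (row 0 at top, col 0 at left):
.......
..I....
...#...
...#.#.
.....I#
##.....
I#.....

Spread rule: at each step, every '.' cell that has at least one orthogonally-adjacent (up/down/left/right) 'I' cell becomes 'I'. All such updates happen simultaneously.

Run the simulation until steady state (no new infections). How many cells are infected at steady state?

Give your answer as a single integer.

Step 0 (initial): 3 infected
Step 1: +6 new -> 9 infected
Step 2: +11 new -> 20 infected
Step 3: +10 new -> 30 infected
Step 4: +7 new -> 37 infected
Step 5: +4 new -> 41 infected
Step 6: +1 new -> 42 infected
Step 7: +0 new -> 42 infected

Answer: 42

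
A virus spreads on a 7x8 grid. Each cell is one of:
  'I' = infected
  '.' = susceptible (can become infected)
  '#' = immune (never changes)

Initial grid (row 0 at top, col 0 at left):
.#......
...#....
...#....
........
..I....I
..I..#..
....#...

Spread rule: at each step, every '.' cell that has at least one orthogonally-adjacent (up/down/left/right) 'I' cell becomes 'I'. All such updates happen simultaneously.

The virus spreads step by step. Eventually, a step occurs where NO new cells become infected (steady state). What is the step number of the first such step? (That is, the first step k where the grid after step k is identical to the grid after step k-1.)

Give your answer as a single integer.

Step 0 (initial): 3 infected
Step 1: +9 new -> 12 infected
Step 2: +14 new -> 26 infected
Step 3: +9 new -> 35 infected
Step 4: +8 new -> 43 infected
Step 5: +5 new -> 48 infected
Step 6: +3 new -> 51 infected
Step 7: +0 new -> 51 infected

Answer: 7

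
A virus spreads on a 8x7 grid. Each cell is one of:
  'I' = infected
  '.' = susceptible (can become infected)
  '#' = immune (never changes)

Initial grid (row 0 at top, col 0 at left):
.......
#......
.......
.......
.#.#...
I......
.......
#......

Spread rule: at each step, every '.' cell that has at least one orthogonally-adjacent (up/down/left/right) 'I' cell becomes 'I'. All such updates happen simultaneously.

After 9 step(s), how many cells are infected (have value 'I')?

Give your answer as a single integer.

Answer: 49

Derivation:
Step 0 (initial): 1 infected
Step 1: +3 new -> 4 infected
Step 2: +3 new -> 7 infected
Step 3: +6 new -> 13 infected
Step 4: +5 new -> 18 infected
Step 5: +7 new -> 25 infected
Step 6: +8 new -> 33 infected
Step 7: +8 new -> 41 infected
Step 8: +5 new -> 46 infected
Step 9: +3 new -> 49 infected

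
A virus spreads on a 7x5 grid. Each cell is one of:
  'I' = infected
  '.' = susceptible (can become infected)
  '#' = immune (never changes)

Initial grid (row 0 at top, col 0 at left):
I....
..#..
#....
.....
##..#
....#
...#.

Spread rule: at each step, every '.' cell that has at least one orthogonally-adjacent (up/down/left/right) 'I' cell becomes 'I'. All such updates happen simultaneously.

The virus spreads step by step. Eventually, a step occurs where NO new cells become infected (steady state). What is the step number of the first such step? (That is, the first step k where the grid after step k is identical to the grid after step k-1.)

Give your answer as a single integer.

Step 0 (initial): 1 infected
Step 1: +2 new -> 3 infected
Step 2: +2 new -> 5 infected
Step 3: +2 new -> 7 infected
Step 4: +4 new -> 11 infected
Step 5: +4 new -> 15 infected
Step 6: +3 new -> 18 infected
Step 7: +3 new -> 21 infected
Step 8: +3 new -> 24 infected
Step 9: +2 new -> 26 infected
Step 10: +1 new -> 27 infected
Step 11: +0 new -> 27 infected

Answer: 11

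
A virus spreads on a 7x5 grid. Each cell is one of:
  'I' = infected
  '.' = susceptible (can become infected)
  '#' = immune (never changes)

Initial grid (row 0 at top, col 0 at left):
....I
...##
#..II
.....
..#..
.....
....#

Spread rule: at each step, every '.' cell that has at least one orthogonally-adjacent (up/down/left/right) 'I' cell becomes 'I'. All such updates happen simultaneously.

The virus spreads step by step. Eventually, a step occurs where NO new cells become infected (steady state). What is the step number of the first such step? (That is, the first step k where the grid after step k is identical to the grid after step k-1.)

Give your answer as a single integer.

Answer: 8

Derivation:
Step 0 (initial): 3 infected
Step 1: +4 new -> 7 infected
Step 2: +6 new -> 13 infected
Step 3: +5 new -> 18 infected
Step 4: +6 new -> 24 infected
Step 5: +3 new -> 27 infected
Step 6: +2 new -> 29 infected
Step 7: +1 new -> 30 infected
Step 8: +0 new -> 30 infected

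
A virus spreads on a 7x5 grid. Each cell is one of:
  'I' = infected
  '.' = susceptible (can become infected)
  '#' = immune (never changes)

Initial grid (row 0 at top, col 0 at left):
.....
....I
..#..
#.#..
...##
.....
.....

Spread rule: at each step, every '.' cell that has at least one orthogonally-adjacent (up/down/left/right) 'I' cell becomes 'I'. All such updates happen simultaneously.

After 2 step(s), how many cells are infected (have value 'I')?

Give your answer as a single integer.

Answer: 8

Derivation:
Step 0 (initial): 1 infected
Step 1: +3 new -> 4 infected
Step 2: +4 new -> 8 infected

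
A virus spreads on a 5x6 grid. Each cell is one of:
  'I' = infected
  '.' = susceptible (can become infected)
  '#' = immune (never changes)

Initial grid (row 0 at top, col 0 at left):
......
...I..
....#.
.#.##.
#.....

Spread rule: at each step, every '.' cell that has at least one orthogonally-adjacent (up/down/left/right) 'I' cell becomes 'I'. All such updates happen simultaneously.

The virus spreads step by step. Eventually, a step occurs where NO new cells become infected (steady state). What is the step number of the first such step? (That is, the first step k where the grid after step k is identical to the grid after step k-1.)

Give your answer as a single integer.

Answer: 7

Derivation:
Step 0 (initial): 1 infected
Step 1: +4 new -> 5 infected
Step 2: +5 new -> 10 infected
Step 3: +6 new -> 16 infected
Step 4: +4 new -> 20 infected
Step 5: +4 new -> 24 infected
Step 6: +1 new -> 25 infected
Step 7: +0 new -> 25 infected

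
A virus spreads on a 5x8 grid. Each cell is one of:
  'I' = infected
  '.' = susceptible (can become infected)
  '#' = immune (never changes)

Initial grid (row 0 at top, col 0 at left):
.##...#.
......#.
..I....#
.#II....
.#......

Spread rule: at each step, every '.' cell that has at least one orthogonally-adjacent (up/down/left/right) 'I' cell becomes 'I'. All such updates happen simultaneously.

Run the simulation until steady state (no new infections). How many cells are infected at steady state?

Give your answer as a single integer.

Answer: 31

Derivation:
Step 0 (initial): 3 infected
Step 1: +6 new -> 9 infected
Step 2: +6 new -> 15 infected
Step 3: +7 new -> 22 infected
Step 4: +7 new -> 29 infected
Step 5: +2 new -> 31 infected
Step 6: +0 new -> 31 infected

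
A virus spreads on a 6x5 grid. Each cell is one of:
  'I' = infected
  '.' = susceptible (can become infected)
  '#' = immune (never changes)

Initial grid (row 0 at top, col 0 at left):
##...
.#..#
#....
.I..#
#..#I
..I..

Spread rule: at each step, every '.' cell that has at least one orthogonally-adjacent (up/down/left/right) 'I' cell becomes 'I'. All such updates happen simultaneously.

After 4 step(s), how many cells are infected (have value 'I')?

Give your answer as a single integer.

Answer: 19

Derivation:
Step 0 (initial): 3 infected
Step 1: +8 new -> 11 infected
Step 2: +3 new -> 14 infected
Step 3: +2 new -> 16 infected
Step 4: +3 new -> 19 infected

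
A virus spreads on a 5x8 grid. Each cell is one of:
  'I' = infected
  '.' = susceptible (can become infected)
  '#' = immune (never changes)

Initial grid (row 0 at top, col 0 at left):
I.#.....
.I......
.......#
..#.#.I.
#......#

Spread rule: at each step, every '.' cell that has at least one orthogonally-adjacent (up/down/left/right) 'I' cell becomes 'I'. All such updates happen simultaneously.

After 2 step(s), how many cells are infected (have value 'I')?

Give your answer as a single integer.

Step 0 (initial): 3 infected
Step 1: +8 new -> 11 infected
Step 2: +7 new -> 18 infected

Answer: 18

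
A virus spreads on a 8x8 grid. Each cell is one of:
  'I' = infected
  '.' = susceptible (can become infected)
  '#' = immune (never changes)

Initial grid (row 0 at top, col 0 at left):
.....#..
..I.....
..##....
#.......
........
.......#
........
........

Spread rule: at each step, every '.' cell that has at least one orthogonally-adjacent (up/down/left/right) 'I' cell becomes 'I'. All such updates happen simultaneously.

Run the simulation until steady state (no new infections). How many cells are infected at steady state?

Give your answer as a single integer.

Answer: 59

Derivation:
Step 0 (initial): 1 infected
Step 1: +3 new -> 4 infected
Step 2: +5 new -> 9 infected
Step 3: +6 new -> 15 infected
Step 4: +5 new -> 20 infected
Step 5: +9 new -> 29 infected
Step 6: +9 new -> 38 infected
Step 7: +8 new -> 46 infected
Step 8: +7 new -> 53 infected
Step 9: +3 new -> 56 infected
Step 10: +2 new -> 58 infected
Step 11: +1 new -> 59 infected
Step 12: +0 new -> 59 infected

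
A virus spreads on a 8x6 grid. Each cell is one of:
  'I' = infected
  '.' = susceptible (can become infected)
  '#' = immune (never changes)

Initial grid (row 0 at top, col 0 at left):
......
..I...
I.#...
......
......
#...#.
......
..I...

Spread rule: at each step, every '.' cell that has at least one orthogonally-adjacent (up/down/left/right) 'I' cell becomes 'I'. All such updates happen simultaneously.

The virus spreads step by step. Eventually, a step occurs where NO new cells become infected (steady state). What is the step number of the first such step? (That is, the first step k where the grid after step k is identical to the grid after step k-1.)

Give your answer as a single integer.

Step 0 (initial): 3 infected
Step 1: +9 new -> 12 infected
Step 2: +12 new -> 24 infected
Step 3: +12 new -> 36 infected
Step 4: +5 new -> 41 infected
Step 5: +3 new -> 44 infected
Step 6: +1 new -> 45 infected
Step 7: +0 new -> 45 infected

Answer: 7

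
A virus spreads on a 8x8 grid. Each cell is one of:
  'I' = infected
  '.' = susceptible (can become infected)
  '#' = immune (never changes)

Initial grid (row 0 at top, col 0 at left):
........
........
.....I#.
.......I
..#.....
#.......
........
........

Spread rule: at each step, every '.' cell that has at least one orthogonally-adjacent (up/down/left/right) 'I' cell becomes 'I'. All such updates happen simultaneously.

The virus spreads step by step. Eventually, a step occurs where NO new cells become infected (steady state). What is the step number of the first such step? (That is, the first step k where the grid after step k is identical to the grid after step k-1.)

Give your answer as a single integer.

Step 0 (initial): 2 infected
Step 1: +6 new -> 8 infected
Step 2: +9 new -> 17 infected
Step 3: +10 new -> 27 infected
Step 4: +9 new -> 36 infected
Step 5: +8 new -> 44 infected
Step 6: +7 new -> 51 infected
Step 7: +5 new -> 56 infected
Step 8: +2 new -> 58 infected
Step 9: +2 new -> 60 infected
Step 10: +1 new -> 61 infected
Step 11: +0 new -> 61 infected

Answer: 11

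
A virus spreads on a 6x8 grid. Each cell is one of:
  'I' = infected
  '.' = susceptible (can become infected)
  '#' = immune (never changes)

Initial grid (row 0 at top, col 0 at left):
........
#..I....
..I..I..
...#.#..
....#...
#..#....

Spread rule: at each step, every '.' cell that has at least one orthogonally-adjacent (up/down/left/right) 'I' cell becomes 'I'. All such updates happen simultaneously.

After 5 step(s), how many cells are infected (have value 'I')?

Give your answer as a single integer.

Step 0 (initial): 3 infected
Step 1: +9 new -> 12 infected
Step 2: +11 new -> 23 infected
Step 3: +9 new -> 32 infected
Step 4: +7 new -> 39 infected
Step 5: +2 new -> 41 infected

Answer: 41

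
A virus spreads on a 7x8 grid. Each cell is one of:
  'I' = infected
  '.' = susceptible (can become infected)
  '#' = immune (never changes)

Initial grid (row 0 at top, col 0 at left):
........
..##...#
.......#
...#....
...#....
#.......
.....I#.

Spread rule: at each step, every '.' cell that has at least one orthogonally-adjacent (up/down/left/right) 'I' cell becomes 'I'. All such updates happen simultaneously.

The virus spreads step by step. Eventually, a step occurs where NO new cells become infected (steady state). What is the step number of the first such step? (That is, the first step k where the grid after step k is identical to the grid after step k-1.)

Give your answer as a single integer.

Step 0 (initial): 1 infected
Step 1: +2 new -> 3 infected
Step 2: +4 new -> 7 infected
Step 3: +6 new -> 13 infected
Step 4: +7 new -> 20 infected
Step 5: +7 new -> 27 infected
Step 6: +6 new -> 33 infected
Step 7: +5 new -> 38 infected
Step 8: +4 new -> 42 infected
Step 9: +3 new -> 45 infected
Step 10: +2 new -> 47 infected
Step 11: +1 new -> 48 infected
Step 12: +0 new -> 48 infected

Answer: 12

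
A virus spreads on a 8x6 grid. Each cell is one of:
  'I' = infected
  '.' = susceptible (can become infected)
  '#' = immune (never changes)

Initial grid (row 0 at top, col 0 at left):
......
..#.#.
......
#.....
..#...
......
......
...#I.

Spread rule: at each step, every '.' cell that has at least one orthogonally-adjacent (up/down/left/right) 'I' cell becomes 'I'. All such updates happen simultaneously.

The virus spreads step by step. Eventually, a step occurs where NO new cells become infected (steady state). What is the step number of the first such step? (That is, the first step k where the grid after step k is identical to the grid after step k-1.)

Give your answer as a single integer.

Answer: 12

Derivation:
Step 0 (initial): 1 infected
Step 1: +2 new -> 3 infected
Step 2: +3 new -> 6 infected
Step 3: +4 new -> 10 infected
Step 4: +6 new -> 16 infected
Step 5: +6 new -> 22 infected
Step 6: +6 new -> 28 infected
Step 7: +5 new -> 33 infected
Step 8: +3 new -> 36 infected
Step 9: +4 new -> 40 infected
Step 10: +2 new -> 42 infected
Step 11: +1 new -> 43 infected
Step 12: +0 new -> 43 infected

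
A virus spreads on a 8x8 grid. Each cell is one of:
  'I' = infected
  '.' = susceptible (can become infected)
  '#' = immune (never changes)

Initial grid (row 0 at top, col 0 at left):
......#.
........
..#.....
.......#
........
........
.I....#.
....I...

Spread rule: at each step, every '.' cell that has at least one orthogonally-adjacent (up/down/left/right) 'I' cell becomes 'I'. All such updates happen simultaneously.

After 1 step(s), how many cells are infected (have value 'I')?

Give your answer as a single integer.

Answer: 9

Derivation:
Step 0 (initial): 2 infected
Step 1: +7 new -> 9 infected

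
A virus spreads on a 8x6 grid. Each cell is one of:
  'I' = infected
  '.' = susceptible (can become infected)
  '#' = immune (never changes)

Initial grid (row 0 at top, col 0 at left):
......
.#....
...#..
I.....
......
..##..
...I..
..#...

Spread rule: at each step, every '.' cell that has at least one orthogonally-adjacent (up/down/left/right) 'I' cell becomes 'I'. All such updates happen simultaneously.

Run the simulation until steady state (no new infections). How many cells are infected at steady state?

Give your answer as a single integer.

Answer: 43

Derivation:
Step 0 (initial): 2 infected
Step 1: +6 new -> 8 infected
Step 2: +9 new -> 17 infected
Step 3: +10 new -> 27 infected
Step 4: +6 new -> 33 infected
Step 5: +4 new -> 37 infected
Step 6: +3 new -> 40 infected
Step 7: +2 new -> 42 infected
Step 8: +1 new -> 43 infected
Step 9: +0 new -> 43 infected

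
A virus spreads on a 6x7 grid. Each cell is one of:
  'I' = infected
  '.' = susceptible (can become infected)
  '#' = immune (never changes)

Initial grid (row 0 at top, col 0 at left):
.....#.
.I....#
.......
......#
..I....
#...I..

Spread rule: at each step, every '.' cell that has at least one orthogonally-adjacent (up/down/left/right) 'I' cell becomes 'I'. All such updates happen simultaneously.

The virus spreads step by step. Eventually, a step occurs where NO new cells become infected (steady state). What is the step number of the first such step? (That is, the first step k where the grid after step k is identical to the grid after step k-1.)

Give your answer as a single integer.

Answer: 6

Derivation:
Step 0 (initial): 3 infected
Step 1: +11 new -> 14 infected
Step 2: +12 new -> 26 infected
Step 3: +7 new -> 33 infected
Step 4: +3 new -> 36 infected
Step 5: +1 new -> 37 infected
Step 6: +0 new -> 37 infected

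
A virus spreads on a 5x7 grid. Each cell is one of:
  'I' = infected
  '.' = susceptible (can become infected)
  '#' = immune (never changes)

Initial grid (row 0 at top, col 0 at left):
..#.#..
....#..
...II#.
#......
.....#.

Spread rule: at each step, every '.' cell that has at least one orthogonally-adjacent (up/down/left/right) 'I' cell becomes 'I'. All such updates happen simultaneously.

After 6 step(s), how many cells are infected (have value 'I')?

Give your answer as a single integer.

Step 0 (initial): 2 infected
Step 1: +4 new -> 6 infected
Step 2: +7 new -> 13 infected
Step 3: +5 new -> 18 infected
Step 4: +5 new -> 23 infected
Step 5: +3 new -> 26 infected
Step 6: +2 new -> 28 infected

Answer: 28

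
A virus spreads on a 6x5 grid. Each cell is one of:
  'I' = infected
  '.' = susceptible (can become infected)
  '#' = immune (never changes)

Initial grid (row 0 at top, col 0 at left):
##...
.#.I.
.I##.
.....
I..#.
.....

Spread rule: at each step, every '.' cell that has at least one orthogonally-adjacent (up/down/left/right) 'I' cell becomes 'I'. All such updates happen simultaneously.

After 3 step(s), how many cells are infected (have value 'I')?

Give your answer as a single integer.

Answer: 21

Derivation:
Step 0 (initial): 3 infected
Step 1: +8 new -> 11 infected
Step 2: +7 new -> 18 infected
Step 3: +3 new -> 21 infected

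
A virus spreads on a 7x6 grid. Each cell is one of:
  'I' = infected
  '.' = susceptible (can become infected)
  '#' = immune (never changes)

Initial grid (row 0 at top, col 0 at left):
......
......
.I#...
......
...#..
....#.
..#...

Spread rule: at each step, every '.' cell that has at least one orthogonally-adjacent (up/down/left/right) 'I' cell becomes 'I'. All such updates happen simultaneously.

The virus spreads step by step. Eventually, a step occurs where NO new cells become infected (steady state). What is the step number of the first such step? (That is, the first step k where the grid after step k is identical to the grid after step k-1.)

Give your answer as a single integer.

Step 0 (initial): 1 infected
Step 1: +3 new -> 4 infected
Step 2: +6 new -> 10 infected
Step 3: +7 new -> 17 infected
Step 4: +7 new -> 24 infected
Step 5: +7 new -> 31 infected
Step 6: +4 new -> 35 infected
Step 7: +2 new -> 37 infected
Step 8: +1 new -> 38 infected
Step 9: +0 new -> 38 infected

Answer: 9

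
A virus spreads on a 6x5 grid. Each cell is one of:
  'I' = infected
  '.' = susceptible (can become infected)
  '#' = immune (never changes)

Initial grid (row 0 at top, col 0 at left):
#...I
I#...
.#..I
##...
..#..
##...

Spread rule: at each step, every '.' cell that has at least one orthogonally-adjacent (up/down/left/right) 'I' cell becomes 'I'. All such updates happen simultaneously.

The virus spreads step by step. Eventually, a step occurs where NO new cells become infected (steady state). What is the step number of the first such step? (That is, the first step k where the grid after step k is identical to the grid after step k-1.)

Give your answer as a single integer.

Answer: 6

Derivation:
Step 0 (initial): 3 infected
Step 1: +5 new -> 8 infected
Step 2: +5 new -> 13 infected
Step 3: +5 new -> 18 infected
Step 4: +1 new -> 19 infected
Step 5: +1 new -> 20 infected
Step 6: +0 new -> 20 infected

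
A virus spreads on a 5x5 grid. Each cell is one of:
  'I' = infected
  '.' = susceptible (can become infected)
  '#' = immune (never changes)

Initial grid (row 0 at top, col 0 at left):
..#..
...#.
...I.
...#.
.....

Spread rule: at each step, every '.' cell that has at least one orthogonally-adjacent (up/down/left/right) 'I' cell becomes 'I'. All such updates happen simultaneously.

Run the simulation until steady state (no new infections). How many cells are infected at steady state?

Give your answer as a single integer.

Step 0 (initial): 1 infected
Step 1: +2 new -> 3 infected
Step 2: +5 new -> 8 infected
Step 3: +6 new -> 14 infected
Step 4: +6 new -> 20 infected
Step 5: +2 new -> 22 infected
Step 6: +0 new -> 22 infected

Answer: 22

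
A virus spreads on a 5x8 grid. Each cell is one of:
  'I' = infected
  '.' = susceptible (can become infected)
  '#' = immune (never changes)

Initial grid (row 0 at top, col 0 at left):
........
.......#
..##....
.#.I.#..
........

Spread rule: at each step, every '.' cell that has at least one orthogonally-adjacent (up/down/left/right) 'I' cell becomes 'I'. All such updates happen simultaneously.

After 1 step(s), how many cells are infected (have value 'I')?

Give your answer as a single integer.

Answer: 4

Derivation:
Step 0 (initial): 1 infected
Step 1: +3 new -> 4 infected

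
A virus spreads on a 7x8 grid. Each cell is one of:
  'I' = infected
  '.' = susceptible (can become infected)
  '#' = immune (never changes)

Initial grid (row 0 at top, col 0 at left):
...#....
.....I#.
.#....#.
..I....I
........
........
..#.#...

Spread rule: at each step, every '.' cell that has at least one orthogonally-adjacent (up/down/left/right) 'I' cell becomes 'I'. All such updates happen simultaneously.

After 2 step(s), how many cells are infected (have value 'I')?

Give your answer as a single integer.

Answer: 28

Derivation:
Step 0 (initial): 3 infected
Step 1: +10 new -> 13 infected
Step 2: +15 new -> 28 infected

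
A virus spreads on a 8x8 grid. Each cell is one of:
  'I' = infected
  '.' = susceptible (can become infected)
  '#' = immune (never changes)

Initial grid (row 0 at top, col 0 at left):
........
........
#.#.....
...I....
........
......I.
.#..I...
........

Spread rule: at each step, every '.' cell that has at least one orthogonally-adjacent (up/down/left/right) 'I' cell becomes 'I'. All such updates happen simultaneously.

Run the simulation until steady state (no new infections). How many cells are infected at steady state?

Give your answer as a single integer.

Step 0 (initial): 3 infected
Step 1: +12 new -> 15 infected
Step 2: +15 new -> 30 infected
Step 3: +12 new -> 42 infected
Step 4: +9 new -> 51 infected
Step 5: +7 new -> 58 infected
Step 6: +3 new -> 61 infected
Step 7: +0 new -> 61 infected

Answer: 61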